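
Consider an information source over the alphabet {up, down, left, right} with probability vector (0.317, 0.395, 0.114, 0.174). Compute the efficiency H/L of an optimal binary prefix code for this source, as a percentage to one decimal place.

Entropy H = −Σ p log₂ p ≈ 1.8509 bits.
Huffman merges: 57/500+87/500→36/125; 36/125+317/1000→121/200; 79/200+121/200→1. L = 1893/1000 ≈ 1.8930.
Efficiency = H/L = 1.8509/1.8930 = 97.8%.

97.8%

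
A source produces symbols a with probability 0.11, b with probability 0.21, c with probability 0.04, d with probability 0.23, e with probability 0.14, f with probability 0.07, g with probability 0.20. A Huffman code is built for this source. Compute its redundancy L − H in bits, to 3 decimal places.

Entropy H = −Σ p log₂ p ≈ 2.6266 bits.
Huffman merges: 1/25+7/100→11/100; 11/100+11/100→11/50; 7/50+1/5→17/50; 21/100+11/50→43/100; 23/100+17/50→57/100; 43/100+57/100→1. L = 267/100 ≈ 2.6700.
L − H = 2.6700 − 2.6266 = 0.043 bits.

0.043 bits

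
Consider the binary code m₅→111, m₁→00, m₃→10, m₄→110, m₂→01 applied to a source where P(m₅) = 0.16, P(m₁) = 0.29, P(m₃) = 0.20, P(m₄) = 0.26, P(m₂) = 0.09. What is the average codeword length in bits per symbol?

L̄ = Σ pᵢ·ℓᵢ = 0.16·3 + 0.29·2 + 0.20·2 + 0.26·3 + 0.09·2 = 2.42 bits/symbol.

2.42 bits/symbol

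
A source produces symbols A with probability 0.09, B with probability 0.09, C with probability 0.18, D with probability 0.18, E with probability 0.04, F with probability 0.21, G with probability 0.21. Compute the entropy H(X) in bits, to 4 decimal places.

H = −Σ pᵢ log₂ pᵢ.
−0.09·log₂(0.09) = 0.3127
−0.09·log₂(0.09) = 0.3127
−0.18·log₂(0.18) = 0.4453
−0.18·log₂(0.18) = 0.4453
−0.04·log₂(0.04) = 0.1858
−0.21·log₂(0.21) = 0.4728
−0.21·log₂(0.21) = 0.4728
Sum ≈ 2.6473 → 2.6473 bits.

2.6473 bits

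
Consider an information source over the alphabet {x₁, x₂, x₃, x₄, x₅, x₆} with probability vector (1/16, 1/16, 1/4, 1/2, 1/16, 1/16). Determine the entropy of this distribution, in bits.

Each probability is a power of 1/2, so log₂(1/p) is an integer.
H = Σ p·log₂(1/p) = 1/16·4 + 1/16·4 + 1/4·2 + 1/2·1 + 1/16·4 + 1/16·4 = 2 bits.

2 bits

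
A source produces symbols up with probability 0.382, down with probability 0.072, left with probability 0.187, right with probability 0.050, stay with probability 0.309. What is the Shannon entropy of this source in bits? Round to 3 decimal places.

1.996 bits

H = −Σ pᵢ log₂ pᵢ.
−0.382·log₂(0.382) = 0.5304
−0.072·log₂(0.072) = 0.2733
−0.187·log₂(0.187) = 0.4523
−0.050·log₂(0.050) = 0.2161
−0.309·log₂(0.309) = 0.5235
Sum ≈ 1.9956 → 1.996 bits.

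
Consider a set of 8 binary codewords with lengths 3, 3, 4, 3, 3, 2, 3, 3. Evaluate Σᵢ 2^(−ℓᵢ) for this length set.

With common denominator 2^4 = 16: Σ 2^(−ℓᵢ) = 2/16 + 2/16 + 1/16 + 2/16 + 2/16 + 4/16 + 2/16 + 2/16 = 17/16 = 1.0625.

1.0625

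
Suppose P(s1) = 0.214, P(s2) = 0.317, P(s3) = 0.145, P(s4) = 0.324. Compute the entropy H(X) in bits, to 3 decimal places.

1.932 bits

H = −Σ pᵢ log₂ pᵢ.
−0.214·log₂(0.214) = 0.4760
−0.317·log₂(0.317) = 0.5254
−0.145·log₂(0.145) = 0.4040
−0.324·log₂(0.324) = 0.5268
Sum ≈ 1.9322 → 1.932 bits.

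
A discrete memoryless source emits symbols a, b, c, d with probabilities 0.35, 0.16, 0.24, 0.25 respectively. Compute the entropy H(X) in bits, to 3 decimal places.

1.947 bits

H = −Σ pᵢ log₂ pᵢ.
−0.35·log₂(0.35) = 0.5301
−0.16·log₂(0.16) = 0.4230
−0.24·log₂(0.24) = 0.4941
−0.25·log₂(0.25) = 0.5000
Sum ≈ 1.9473 → 1.947 bits.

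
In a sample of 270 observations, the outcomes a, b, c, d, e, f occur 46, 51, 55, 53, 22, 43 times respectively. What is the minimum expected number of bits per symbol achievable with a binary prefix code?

2.6 bits/symbol

Probabilities are the counts divided by 270.
Repeatedly combine the two least-probable nodes; the expected code length is the sum of the merged weights.
merge 11/135 + 43/270 → 13/54
merge 23/135 + 17/90 → 97/270
merge 53/270 + 11/54 → 2/5
merge 13/54 + 97/270 → 3/5
merge 2/5 + 3/5 → 1
L = 13/54 + 97/270 + 2/5 + 3/5 + 1 = 13/5 = 2.6 bits/symbol.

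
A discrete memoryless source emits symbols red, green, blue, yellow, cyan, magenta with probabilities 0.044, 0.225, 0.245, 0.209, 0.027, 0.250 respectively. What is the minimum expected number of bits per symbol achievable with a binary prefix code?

2.351 bits/symbol

Repeatedly combine the two least-probable nodes; the expected code length is the sum of the merged weights.
merge 27/1000 + 11/250 → 71/1000
merge 71/1000 + 209/1000 → 7/25
merge 9/40 + 49/200 → 47/100
merge 1/4 + 7/25 → 53/100
merge 47/100 + 53/100 → 1
L = 71/1000 + 7/25 + 47/100 + 53/100 + 1 = 2351/1000 = 2.351 bits/symbol.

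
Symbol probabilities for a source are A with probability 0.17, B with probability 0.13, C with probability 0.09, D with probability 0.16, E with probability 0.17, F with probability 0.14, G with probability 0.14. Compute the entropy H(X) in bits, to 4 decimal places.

H = −Σ pᵢ log₂ pᵢ.
−0.17·log₂(0.17) = 0.4346
−0.13·log₂(0.13) = 0.3826
−0.09·log₂(0.09) = 0.3127
−0.16·log₂(0.16) = 0.4230
−0.17·log₂(0.17) = 0.4346
−0.14·log₂(0.14) = 0.3971
−0.14·log₂(0.14) = 0.3971
Sum ≈ 2.7817 → 2.7817 bits.

2.7817 bits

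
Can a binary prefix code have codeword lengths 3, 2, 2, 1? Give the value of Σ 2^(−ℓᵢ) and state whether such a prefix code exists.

1.125; no

With common denominator 2^3 = 8: Σ 2^(−ℓᵢ) = 1/8 + 2/8 + 2/8 + 4/8 = 9/8 = 1.125.
Kraft's inequality requires Σ ≤ 1; here Σ = 1.125 > 1, so no such prefix code exists.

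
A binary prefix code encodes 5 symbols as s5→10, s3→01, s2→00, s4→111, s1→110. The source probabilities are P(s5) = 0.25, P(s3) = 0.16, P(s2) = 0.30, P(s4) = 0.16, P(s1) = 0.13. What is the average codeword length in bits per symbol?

L̄ = Σ pᵢ·ℓᵢ = 0.25·2 + 0.16·2 + 0.30·2 + 0.16·3 + 0.13·3 = 2.29 bits/symbol.

2.29 bits/symbol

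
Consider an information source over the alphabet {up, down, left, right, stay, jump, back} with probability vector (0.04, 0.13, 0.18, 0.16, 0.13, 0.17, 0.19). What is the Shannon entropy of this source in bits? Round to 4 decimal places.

H = −Σ pᵢ log₂ pᵢ.
−0.04·log₂(0.04) = 0.1858
−0.13·log₂(0.13) = 0.3826
−0.18·log₂(0.18) = 0.4453
−0.16·log₂(0.16) = 0.4230
−0.13·log₂(0.13) = 0.3826
−0.17·log₂(0.17) = 0.4346
−0.19·log₂(0.19) = 0.4552
Sum ≈ 2.7092 → 2.7092 bits.

2.7092 bits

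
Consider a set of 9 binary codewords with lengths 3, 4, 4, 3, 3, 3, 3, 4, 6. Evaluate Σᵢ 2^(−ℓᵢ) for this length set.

With common denominator 2^6 = 64: Σ 2^(−ℓᵢ) = 8/64 + 4/64 + 4/64 + 8/64 + 8/64 + 8/64 + 8/64 + 4/64 + 1/64 = 53/64 = 0.828125.

0.828125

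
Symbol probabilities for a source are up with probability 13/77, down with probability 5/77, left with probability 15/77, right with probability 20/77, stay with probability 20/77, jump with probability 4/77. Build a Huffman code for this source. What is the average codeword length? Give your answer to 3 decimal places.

2.403 bits/symbol

Repeatedly combine the two least-probable nodes; the expected code length is the sum of the merged weights.
merge 4/77 + 5/77 → 9/77
merge 9/77 + 13/77 → 2/7
merge 15/77 + 20/77 → 5/11
merge 20/77 + 2/7 → 6/11
merge 5/11 + 6/11 → 1
L = 9/77 + 2/7 + 5/11 + 6/11 + 1 = 185/77 ≈ 2.403 bits/symbol.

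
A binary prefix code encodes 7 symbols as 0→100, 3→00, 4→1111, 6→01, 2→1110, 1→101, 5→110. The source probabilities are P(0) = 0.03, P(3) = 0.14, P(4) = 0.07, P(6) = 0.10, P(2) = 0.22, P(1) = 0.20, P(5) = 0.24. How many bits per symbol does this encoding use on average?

3.05 bits/symbol

L̄ = Σ pᵢ·ℓᵢ = 0.03·3 + 0.14·2 + 0.07·4 + 0.10·2 + 0.22·4 + 0.20·3 + 0.24·3 = 3.05 bits/symbol.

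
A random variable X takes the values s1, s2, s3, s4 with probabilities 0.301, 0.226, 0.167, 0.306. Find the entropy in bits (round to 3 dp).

H = −Σ pᵢ log₂ pᵢ.
−0.301·log₂(0.301) = 0.5214
−0.226·log₂(0.226) = 0.4849
−0.167·log₂(0.167) = 0.4312
−0.306·log₂(0.306) = 0.5228
Sum ≈ 1.9603 → 1.960 bits.

1.960 bits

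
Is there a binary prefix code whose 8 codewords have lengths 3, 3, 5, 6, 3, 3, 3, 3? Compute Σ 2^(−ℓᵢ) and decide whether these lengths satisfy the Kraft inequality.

With common denominator 2^6 = 64: Σ 2^(−ℓᵢ) = 8/64 + 8/64 + 2/64 + 1/64 + 8/64 + 8/64 + 8/64 + 8/64 = 51/64 = 0.796875.
Kraft's inequality requires Σ ≤ 1; here Σ = 0.796875 ≤ 1, so such a prefix code exists.

0.796875; yes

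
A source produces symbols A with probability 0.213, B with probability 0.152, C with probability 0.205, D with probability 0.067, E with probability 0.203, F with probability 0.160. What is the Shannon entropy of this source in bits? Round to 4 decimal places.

2.5083 bits

H = −Σ pᵢ log₂ pᵢ.
−0.213·log₂(0.213) = 0.4752
−0.152·log₂(0.152) = 0.4131
−0.205·log₂(0.205) = 0.4687
−0.067·log₂(0.067) = 0.2613
−0.203·log₂(0.203) = 0.4670
−0.160·log₂(0.160) = 0.4230
Sum ≈ 2.5083 → 2.5083 bits.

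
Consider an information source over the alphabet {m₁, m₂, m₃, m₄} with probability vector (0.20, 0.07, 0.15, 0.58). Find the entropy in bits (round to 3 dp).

H = −Σ pᵢ log₂ pᵢ.
−0.20·log₂(0.20) = 0.4644
−0.07·log₂(0.07) = 0.2686
−0.15·log₂(0.15) = 0.4105
−0.58·log₂(0.58) = 0.4558
Sum ≈ 1.5993 → 1.599 bits.

1.599 bits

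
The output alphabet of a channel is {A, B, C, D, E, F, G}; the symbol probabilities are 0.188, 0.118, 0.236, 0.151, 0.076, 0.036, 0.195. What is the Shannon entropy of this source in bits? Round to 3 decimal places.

2.636 bits

H = −Σ pᵢ log₂ pᵢ.
−0.188·log₂(0.188) = 0.4533
−0.118·log₂(0.118) = 0.3638
−0.236·log₂(0.236) = 0.4916
−0.151·log₂(0.151) = 0.4118
−0.076·log₂(0.076) = 0.2826
−0.036·log₂(0.036) = 0.1727
−0.195·log₂(0.195) = 0.4599
Sum ≈ 2.6357 → 2.636 bits.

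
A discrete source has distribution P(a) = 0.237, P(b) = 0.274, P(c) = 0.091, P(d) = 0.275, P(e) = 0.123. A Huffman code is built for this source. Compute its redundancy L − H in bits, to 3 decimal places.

0.011 bits

Entropy H = −Σ p log₂ p ≈ 2.2027 bits.
Huffman merges: 91/1000+123/1000→107/500; 107/500+237/1000→451/1000; 137/500+11/40→549/1000; 451/1000+549/1000→1. L = 1107/500 ≈ 2.2140.
L − H = 2.2140 − 2.2027 = 0.011 bits.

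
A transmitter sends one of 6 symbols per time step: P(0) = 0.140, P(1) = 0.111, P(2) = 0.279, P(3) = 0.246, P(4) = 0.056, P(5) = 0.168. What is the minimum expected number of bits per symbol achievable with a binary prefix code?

2.474 bits/symbol

Repeatedly combine the two least-probable nodes; the expected code length is the sum of the merged weights.
merge 7/125 + 111/1000 → 167/1000
merge 7/50 + 167/1000 → 307/1000
merge 21/125 + 123/500 → 207/500
merge 279/1000 + 307/1000 → 293/500
merge 207/500 + 293/500 → 1
L = 167/1000 + 307/1000 + 207/500 + 293/500 + 1 = 1237/500 = 2.474 bits/symbol.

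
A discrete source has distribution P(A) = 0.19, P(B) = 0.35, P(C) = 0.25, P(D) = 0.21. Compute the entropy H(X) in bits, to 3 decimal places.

H = −Σ pᵢ log₂ pᵢ.
−0.19·log₂(0.19) = 0.4552
−0.35·log₂(0.35) = 0.5301
−0.25·log₂(0.25) = 0.5000
−0.21·log₂(0.21) = 0.4728
Sum ≈ 1.9582 → 1.958 bits.

1.958 bits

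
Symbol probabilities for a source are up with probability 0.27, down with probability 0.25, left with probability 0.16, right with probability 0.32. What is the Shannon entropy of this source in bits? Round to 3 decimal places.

H = −Σ pᵢ log₂ pᵢ.
−0.27·log₂(0.27) = 0.5100
−0.25·log₂(0.25) = 0.5000
−0.16·log₂(0.16) = 0.4230
−0.32·log₂(0.32) = 0.5260
Sum ≈ 1.9591 → 1.959 bits.

1.959 bits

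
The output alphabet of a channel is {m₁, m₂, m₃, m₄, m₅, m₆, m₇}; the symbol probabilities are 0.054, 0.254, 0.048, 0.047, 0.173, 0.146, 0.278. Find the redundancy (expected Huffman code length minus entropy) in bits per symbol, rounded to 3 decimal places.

Entropy H = −Σ p log₂ p ≈ 2.5038 bits.
Huffman merges: 47/1000+6/125→19/200; 27/500+19/200→149/1000; 73/500+149/1000→59/200; 173/1000+127/500→427/1000; 139/500+59/200→573/1000; 427/1000+573/1000→1. L = 2539/1000 ≈ 2.5390.
L − H = 2.5390 − 2.5038 = 0.035 bits.

0.035 bits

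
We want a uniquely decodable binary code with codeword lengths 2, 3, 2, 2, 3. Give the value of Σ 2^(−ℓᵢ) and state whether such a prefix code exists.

1; yes

With common denominator 2^3 = 8: Σ 2^(−ℓᵢ) = 2/8 + 1/8 + 2/8 + 2/8 + 1/8 = 8/8 = 1.
Kraft's inequality requires Σ ≤ 1; here Σ = 1 ≤ 1, so such a prefix code exists.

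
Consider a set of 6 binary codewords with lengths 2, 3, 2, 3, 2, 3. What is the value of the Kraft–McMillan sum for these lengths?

With common denominator 2^3 = 8: Σ 2^(−ℓᵢ) = 2/8 + 1/8 + 2/8 + 1/8 + 2/8 + 1/8 = 9/8 = 1.125.

1.125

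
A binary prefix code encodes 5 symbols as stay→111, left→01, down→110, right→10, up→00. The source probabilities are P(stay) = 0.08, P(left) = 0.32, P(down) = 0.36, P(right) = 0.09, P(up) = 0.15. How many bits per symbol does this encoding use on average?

L̄ = Σ pᵢ·ℓᵢ = 0.08·3 + 0.32·2 + 0.36·3 + 0.09·2 + 0.15·2 = 2.44 bits/symbol.

2.44 bits/symbol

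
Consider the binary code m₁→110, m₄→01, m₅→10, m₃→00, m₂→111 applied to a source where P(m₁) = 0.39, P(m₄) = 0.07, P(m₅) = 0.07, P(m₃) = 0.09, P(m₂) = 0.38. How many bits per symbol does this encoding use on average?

L̄ = Σ pᵢ·ℓᵢ = 0.39·3 + 0.07·2 + 0.07·2 + 0.09·2 + 0.38·3 = 2.77 bits/symbol.

2.77 bits/symbol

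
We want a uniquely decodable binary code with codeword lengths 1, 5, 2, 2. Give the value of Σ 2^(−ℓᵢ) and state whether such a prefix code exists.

1.03125; no

With common denominator 2^5 = 32: Σ 2^(−ℓᵢ) = 16/32 + 1/32 + 8/32 + 8/32 = 33/32 = 1.03125.
Kraft's inequality requires Σ ≤ 1; here Σ = 1.03125 > 1, so no such prefix code exists.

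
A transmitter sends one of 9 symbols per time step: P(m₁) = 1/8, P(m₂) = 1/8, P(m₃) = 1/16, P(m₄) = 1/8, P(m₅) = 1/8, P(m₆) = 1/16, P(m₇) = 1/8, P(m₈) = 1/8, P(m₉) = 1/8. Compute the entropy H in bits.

Each probability is a power of 1/2, so log₂(1/p) is an integer.
H = Σ p·log₂(1/p) = 1/8·3 + 1/8·3 + 1/16·4 + 1/8·3 + 1/8·3 + 1/16·4 + 1/8·3 + 1/8·3 + 1/8·3 = 3.125 bits.

3.125 bits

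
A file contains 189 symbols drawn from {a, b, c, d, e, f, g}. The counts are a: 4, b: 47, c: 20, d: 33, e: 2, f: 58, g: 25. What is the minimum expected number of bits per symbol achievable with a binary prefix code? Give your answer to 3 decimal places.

Probabilities are the counts divided by 189.
Repeatedly combine the two least-probable nodes; the expected code length is the sum of the merged weights.
merge 2/189 + 4/189 → 2/63
merge 2/63 + 20/189 → 26/189
merge 25/189 + 26/189 → 17/63
merge 11/63 + 47/189 → 80/189
merge 17/63 + 58/189 → 109/189
merge 80/189 + 109/189 → 1
L = 2/63 + 26/189 + 17/63 + 80/189 + 109/189 + 1 = 461/189 ≈ 2.439 bits/symbol.

2.439 bits/symbol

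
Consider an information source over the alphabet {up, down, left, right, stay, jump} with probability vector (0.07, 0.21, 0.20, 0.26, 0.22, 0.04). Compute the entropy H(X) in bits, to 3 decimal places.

H = −Σ pᵢ log₂ pᵢ.
−0.07·log₂(0.07) = 0.2686
−0.21·log₂(0.21) = 0.4728
−0.20·log₂(0.20) = 0.4644
−0.26·log₂(0.26) = 0.5053
−0.22·log₂(0.22) = 0.4806
−0.04·log₂(0.04) = 0.1858
Sum ≈ 2.3774 → 2.377 bits.

2.377 bits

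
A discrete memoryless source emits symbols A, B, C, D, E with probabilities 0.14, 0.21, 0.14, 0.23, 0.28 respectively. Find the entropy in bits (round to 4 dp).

H = −Σ pᵢ log₂ pᵢ.
−0.14·log₂(0.14) = 0.3971
−0.21·log₂(0.21) = 0.4728
−0.14·log₂(0.14) = 0.3971
−0.23·log₂(0.23) = 0.4877
−0.28·log₂(0.28) = 0.5142
Sum ≈ 2.2689 → 2.2689 bits.

2.2689 bits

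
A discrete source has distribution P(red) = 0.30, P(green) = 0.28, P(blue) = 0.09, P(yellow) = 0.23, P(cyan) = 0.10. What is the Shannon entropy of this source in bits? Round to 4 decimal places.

H = −Σ pᵢ log₂ pᵢ.
−0.30·log₂(0.30) = 0.5211
−0.28·log₂(0.28) = 0.5142
−0.09·log₂(0.09) = 0.3127
−0.23·log₂(0.23) = 0.4877
−0.10·log₂(0.10) = 0.3322
Sum ≈ 2.1678 → 2.1678 bits.

2.1678 bits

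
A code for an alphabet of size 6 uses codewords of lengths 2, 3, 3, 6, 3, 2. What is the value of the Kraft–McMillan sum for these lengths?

0.890625

With common denominator 2^6 = 64: Σ 2^(−ℓᵢ) = 16/64 + 8/64 + 8/64 + 1/64 + 8/64 + 16/64 = 57/64 = 0.890625.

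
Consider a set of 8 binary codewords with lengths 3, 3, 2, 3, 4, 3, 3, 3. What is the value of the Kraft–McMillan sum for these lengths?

With common denominator 2^4 = 16: Σ 2^(−ℓᵢ) = 2/16 + 2/16 + 4/16 + 2/16 + 1/16 + 2/16 + 2/16 + 2/16 = 17/16 = 1.0625.

1.0625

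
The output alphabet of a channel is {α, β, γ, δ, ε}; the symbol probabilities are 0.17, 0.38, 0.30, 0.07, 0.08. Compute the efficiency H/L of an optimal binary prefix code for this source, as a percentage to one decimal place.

Entropy H = −Σ p log₂ p ≈ 2.0462 bits.
Huffman merges: 7/100+2/25→3/20; 3/20+17/100→8/25; 3/10+8/25→31/50; 19/50+31/50→1. L = 209/100 ≈ 2.0900.
Efficiency = H/L = 2.0462/2.0900 = 97.9%.

97.9%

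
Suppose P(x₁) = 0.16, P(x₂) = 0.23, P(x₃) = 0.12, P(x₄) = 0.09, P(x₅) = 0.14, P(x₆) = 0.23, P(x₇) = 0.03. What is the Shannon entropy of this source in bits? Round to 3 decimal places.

H = −Σ pᵢ log₂ pᵢ.
−0.16·log₂(0.16) = 0.4230
−0.23·log₂(0.23) = 0.4877
−0.12·log₂(0.12) = 0.3671
−0.09·log₂(0.09) = 0.3127
−0.14·log₂(0.14) = 0.3971
−0.23·log₂(0.23) = 0.4877
−0.03·log₂(0.03) = 0.1518
Sum ≈ 2.6270 → 2.627 bits.

2.627 bits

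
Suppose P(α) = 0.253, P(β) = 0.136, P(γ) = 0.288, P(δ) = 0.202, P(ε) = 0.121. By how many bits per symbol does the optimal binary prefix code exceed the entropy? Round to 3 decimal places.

Entropy H = −Σ p log₂ p ≈ 2.2451 bits.
Huffman merges: 121/1000+17/125→257/1000; 101/500+253/1000→91/200; 257/1000+36/125→109/200; 91/200+109/200→1. L = 2257/1000 ≈ 2.2570.
L − H = 2.2570 − 2.2451 = 0.012 bits.

0.012 bits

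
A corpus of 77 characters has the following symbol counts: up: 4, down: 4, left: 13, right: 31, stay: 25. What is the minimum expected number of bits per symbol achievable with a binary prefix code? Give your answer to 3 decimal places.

1.974 bits/symbol

Probabilities are the counts divided by 77.
Repeatedly combine the two least-probable nodes; the expected code length is the sum of the merged weights.
merge 4/77 + 4/77 → 8/77
merge 8/77 + 13/77 → 3/11
merge 3/11 + 25/77 → 46/77
merge 31/77 + 46/77 → 1
L = 8/77 + 3/11 + 46/77 + 1 = 152/77 ≈ 1.974 bits/symbol.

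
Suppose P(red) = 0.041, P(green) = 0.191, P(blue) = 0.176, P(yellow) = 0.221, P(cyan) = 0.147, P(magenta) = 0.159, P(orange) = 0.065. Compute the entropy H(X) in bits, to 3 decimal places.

2.652 bits

H = −Σ pᵢ log₂ pᵢ.
−0.041·log₂(0.041) = 0.1889
−0.191·log₂(0.191) = 0.4562
−0.176·log₂(0.176) = 0.4411
−0.221·log₂(0.221) = 0.4813
−0.147·log₂(0.147) = 0.4066
−0.159·log₂(0.159) = 0.4218
−0.065·log₂(0.065) = 0.2563
Sum ≈ 2.6523 → 2.652 bits.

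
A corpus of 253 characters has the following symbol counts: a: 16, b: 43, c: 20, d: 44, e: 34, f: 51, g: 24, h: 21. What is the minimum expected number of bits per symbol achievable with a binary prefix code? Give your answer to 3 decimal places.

2.941 bits/symbol

Probabilities are the counts divided by 253.
Repeatedly combine the two least-probable nodes; the expected code length is the sum of the merged weights.
merge 16/253 + 20/253 → 36/253
merge 21/253 + 24/253 → 45/253
merge 34/253 + 36/253 → 70/253
merge 43/253 + 4/23 → 87/253
merge 45/253 + 51/253 → 96/253
merge 70/253 + 87/253 → 157/253
merge 96/253 + 157/253 → 1
L = 36/253 + 45/253 + 70/253 + 87/253 + 96/253 + 157/253 + 1 = 744/253 ≈ 2.941 bits/symbol.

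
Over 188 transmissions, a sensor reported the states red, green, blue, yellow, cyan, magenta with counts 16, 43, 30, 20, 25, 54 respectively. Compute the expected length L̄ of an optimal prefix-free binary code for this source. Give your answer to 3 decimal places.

2.484 bits/symbol

Probabilities are the counts divided by 188.
Repeatedly combine the two least-probable nodes; the expected code length is the sum of the merged weights.
merge 4/47 + 5/47 → 9/47
merge 25/188 + 15/94 → 55/188
merge 9/47 + 43/188 → 79/188
merge 27/94 + 55/188 → 109/188
merge 79/188 + 109/188 → 1
L = 9/47 + 55/188 + 79/188 + 109/188 + 1 = 467/188 ≈ 2.484 bits/symbol.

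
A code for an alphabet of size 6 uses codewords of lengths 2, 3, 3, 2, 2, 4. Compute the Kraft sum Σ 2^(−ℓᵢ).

With common denominator 2^4 = 16: Σ 2^(−ℓᵢ) = 4/16 + 2/16 + 2/16 + 4/16 + 4/16 + 1/16 = 17/16 = 1.0625.

1.0625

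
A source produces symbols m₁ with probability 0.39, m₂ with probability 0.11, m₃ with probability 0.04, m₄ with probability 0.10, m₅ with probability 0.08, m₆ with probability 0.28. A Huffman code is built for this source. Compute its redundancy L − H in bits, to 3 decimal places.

Entropy H = −Σ p log₂ p ≈ 2.2038 bits.
Huffman merges: 1/25+2/25→3/25; 1/10+11/100→21/100; 3/25+21/100→33/100; 7/25+33/100→61/100; 39/100+61/100→1. L = 227/100 ≈ 2.2700.
L − H = 2.2700 − 2.2038 = 0.066 bits.

0.066 bits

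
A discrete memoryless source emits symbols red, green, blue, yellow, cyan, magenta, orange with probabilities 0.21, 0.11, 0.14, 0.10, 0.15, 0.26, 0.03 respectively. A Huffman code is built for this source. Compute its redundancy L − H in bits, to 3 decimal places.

Entropy H = −Σ p log₂ p ≈ 2.6200 bits.
Huffman merges: 3/100+1/10→13/100; 11/100+13/100→6/25; 7/50+3/20→29/100; 21/100+6/25→9/20; 13/50+29/100→11/20; 9/20+11/20→1. L = 133/50 ≈ 2.6600.
L − H = 2.6600 − 2.6200 = 0.040 bits.

0.040 bits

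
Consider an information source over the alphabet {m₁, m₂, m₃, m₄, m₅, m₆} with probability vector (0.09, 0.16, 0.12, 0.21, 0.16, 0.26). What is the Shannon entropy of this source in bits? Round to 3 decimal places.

2.504 bits

H = −Σ pᵢ log₂ pᵢ.
−0.09·log₂(0.09) = 0.3127
−0.16·log₂(0.16) = 0.4230
−0.12·log₂(0.12) = 0.3671
−0.21·log₂(0.21) = 0.4728
−0.16·log₂(0.16) = 0.4230
−0.26·log₂(0.26) = 0.5053
Sum ≈ 2.5039 → 2.504 bits.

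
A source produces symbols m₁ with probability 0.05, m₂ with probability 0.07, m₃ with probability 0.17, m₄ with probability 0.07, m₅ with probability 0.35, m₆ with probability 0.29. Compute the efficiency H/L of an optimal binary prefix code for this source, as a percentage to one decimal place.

Entropy H = −Σ p log₂ p ≈ 2.2358 bits.
Huffman merges: 1/20+7/100→3/25; 7/100+3/25→19/100; 17/100+19/100→9/25; 29/100+7/20→16/25; 9/25+16/25→1. L = 231/100 ≈ 2.3100.
Efficiency = H/L = 2.2358/2.3100 = 96.8%.

96.8%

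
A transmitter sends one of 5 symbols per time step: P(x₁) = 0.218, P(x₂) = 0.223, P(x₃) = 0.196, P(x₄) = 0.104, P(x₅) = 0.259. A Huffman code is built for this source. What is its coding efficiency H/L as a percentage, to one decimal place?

Entropy H = −Σ p log₂ p ≈ 2.2670 bits.
Huffman merges: 13/125+49/250→3/10; 109/500+223/1000→441/1000; 259/1000+3/10→559/1000; 441/1000+559/1000→1. L = 23/10 ≈ 2.3000.
Efficiency = H/L = 2.2670/2.3000 = 98.6%.

98.6%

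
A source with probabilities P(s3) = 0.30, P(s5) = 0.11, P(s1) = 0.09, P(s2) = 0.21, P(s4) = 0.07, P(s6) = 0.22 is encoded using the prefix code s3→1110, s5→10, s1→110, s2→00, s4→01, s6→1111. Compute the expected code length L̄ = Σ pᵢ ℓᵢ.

L̄ = Σ pᵢ·ℓᵢ = 0.30·4 + 0.11·2 + 0.09·3 + 0.21·2 + 0.07·2 + 0.22·4 = 3.13 bits/symbol.

3.13 bits/symbol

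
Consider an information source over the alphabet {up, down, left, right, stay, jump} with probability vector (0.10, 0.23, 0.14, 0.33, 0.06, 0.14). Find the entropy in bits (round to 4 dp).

H = −Σ pᵢ log₂ pᵢ.
−0.10·log₂(0.10) = 0.3322
−0.23·log₂(0.23) = 0.4877
−0.14·log₂(0.14) = 0.3971
−0.33·log₂(0.33) = 0.5278
−0.06·log₂(0.06) = 0.2435
−0.14·log₂(0.14) = 0.3971
Sum ≈ 2.3854 → 2.3854 bits.

2.3854 bits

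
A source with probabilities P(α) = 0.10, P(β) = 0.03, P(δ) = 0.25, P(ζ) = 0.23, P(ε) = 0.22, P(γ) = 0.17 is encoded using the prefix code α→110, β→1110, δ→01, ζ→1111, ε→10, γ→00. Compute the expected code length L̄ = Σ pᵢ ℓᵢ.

L̄ = Σ pᵢ·ℓᵢ = 0.10·3 + 0.03·4 + 0.25·2 + 0.23·4 + 0.22·2 + 0.17·2 = 2.62 bits/symbol.

2.62 bits/symbol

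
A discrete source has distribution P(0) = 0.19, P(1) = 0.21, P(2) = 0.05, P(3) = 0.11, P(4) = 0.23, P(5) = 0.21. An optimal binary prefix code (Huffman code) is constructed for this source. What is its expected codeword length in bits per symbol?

Repeatedly combine the two least-probable nodes; the expected code length is the sum of the merged weights.
merge 1/20 + 11/100 → 4/25
merge 4/25 + 19/100 → 7/20
merge 21/100 + 21/100 → 21/50
merge 23/100 + 7/20 → 29/50
merge 21/50 + 29/50 → 1
L = 4/25 + 7/20 + 21/50 + 29/50 + 1 = 251/100 = 2.51 bits/symbol.

2.51 bits/symbol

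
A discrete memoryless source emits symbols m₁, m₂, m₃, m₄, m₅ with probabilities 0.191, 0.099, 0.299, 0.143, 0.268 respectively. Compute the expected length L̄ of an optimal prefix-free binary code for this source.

2.242 bits/symbol

Repeatedly combine the two least-probable nodes; the expected code length is the sum of the merged weights.
merge 99/1000 + 143/1000 → 121/500
merge 191/1000 + 121/500 → 433/1000
merge 67/250 + 299/1000 → 567/1000
merge 433/1000 + 567/1000 → 1
L = 121/500 + 433/1000 + 567/1000 + 1 = 1121/500 = 2.242 bits/symbol.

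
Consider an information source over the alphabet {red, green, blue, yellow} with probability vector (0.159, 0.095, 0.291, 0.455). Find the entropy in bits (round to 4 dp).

1.7796 bits

H = −Σ pᵢ log₂ pᵢ.
−0.159·log₂(0.159) = 0.4218
−0.095·log₂(0.095) = 0.3226
−0.291·log₂(0.291) = 0.5182
−0.455·log₂(0.455) = 0.5169
Sum ≈ 1.7796 → 1.7796 bits.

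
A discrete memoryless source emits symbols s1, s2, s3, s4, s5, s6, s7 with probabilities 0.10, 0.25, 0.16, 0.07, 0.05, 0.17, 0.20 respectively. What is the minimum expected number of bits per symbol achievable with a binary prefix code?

2.67 bits/symbol

Repeatedly combine the two least-probable nodes; the expected code length is the sum of the merged weights.
merge 1/20 + 7/100 → 3/25
merge 1/10 + 3/25 → 11/50
merge 4/25 + 17/100 → 33/100
merge 1/5 + 11/50 → 21/50
merge 1/4 + 33/100 → 29/50
merge 21/50 + 29/50 → 1
L = 3/25 + 11/50 + 33/100 + 21/50 + 29/50 + 1 = 267/100 = 2.67 bits/symbol.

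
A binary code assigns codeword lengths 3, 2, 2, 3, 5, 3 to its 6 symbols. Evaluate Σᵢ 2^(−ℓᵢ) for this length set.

0.90625

With common denominator 2^5 = 32: Σ 2^(−ℓᵢ) = 4/32 + 8/32 + 8/32 + 4/32 + 1/32 + 4/32 = 29/32 = 0.90625.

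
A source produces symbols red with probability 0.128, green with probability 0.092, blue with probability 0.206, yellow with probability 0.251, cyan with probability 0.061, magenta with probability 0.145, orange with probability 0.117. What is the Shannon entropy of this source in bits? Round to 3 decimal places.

H = −Σ pᵢ log₂ pᵢ.
−0.128·log₂(0.128) = 0.3796
−0.092·log₂(0.092) = 0.3167
−0.206·log₂(0.206) = 0.4695
−0.251·log₂(0.251) = 0.5006
−0.061·log₂(0.061) = 0.2461
−0.145·log₂(0.145) = 0.4040
−0.117·log₂(0.117) = 0.3622
Sum ≈ 2.6786 → 2.679 bits.

2.679 bits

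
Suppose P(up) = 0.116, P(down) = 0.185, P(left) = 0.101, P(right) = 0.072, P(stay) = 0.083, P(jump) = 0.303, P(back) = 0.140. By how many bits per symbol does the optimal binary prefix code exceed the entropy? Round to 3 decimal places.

0.032 bits

Entropy H = −Σ p log₂ p ≈ 2.6353 bits.
Huffman merges: 9/125+83/1000→31/200; 101/1000+29/250→217/1000; 7/50+31/200→59/200; 37/200+217/1000→201/500; 59/200+303/1000→299/500; 201/500+299/500→1. L = 2667/1000 ≈ 2.6670.
L − H = 2.6670 − 2.6353 = 0.032 bits.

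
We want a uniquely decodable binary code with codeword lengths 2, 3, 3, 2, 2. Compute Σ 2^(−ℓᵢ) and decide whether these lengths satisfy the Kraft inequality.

With common denominator 2^3 = 8: Σ 2^(−ℓᵢ) = 2/8 + 1/8 + 1/8 + 2/8 + 2/8 = 8/8 = 1.
Kraft's inequality requires Σ ≤ 1; here Σ = 1 ≤ 1, so such a prefix code exists.

1; yes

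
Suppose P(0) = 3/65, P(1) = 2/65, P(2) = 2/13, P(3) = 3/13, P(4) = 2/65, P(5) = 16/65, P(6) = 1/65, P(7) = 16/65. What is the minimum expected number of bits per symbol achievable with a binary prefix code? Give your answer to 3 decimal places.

2.523 bits/symbol

Repeatedly combine the two least-probable nodes; the expected code length is the sum of the merged weights.
merge 1/65 + 2/65 → 3/65
merge 2/65 + 3/65 → 1/13
merge 3/65 + 1/13 → 8/65
merge 8/65 + 2/13 → 18/65
merge 3/13 + 16/65 → 31/65
merge 16/65 + 18/65 → 34/65
merge 31/65 + 34/65 → 1
L = 3/65 + 1/13 + 8/65 + 18/65 + 31/65 + 34/65 + 1 = 164/65 ≈ 2.523 bits/symbol.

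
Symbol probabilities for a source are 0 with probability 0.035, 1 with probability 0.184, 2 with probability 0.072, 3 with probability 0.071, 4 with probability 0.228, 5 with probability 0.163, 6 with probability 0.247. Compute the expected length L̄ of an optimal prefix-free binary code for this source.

2.625 bits/symbol

Repeatedly combine the two least-probable nodes; the expected code length is the sum of the merged weights.
merge 7/200 + 71/1000 → 53/500
merge 9/125 + 53/500 → 89/500
merge 163/1000 + 89/500 → 341/1000
merge 23/125 + 57/250 → 103/250
merge 247/1000 + 341/1000 → 147/250
merge 103/250 + 147/250 → 1
L = 53/500 + 89/500 + 341/1000 + 103/250 + 147/250 + 1 = 21/8 = 2.625 bits/symbol.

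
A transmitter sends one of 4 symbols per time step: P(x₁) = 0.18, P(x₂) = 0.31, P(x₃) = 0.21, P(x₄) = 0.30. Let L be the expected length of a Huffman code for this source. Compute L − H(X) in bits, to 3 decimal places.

Entropy H = −Σ p log₂ p ≈ 1.9630 bits.
Huffman merges: 9/50+21/100→39/100; 3/10+31/100→61/100; 39/100+61/100→1. L = 2 ≈ 2.0000.
L − H = 2.0000 − 1.9630 = 0.037 bits.

0.037 bits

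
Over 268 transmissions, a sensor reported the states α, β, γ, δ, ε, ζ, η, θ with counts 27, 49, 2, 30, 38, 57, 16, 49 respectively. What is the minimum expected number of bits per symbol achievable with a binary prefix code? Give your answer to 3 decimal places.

Probabilities are the counts divided by 268.
Repeatedly combine the two least-probable nodes; the expected code length is the sum of the merged weights.
merge 1/134 + 4/67 → 9/134
merge 9/134 + 27/268 → 45/268
merge 15/134 + 19/134 → 17/67
merge 45/268 + 49/268 → 47/134
merge 49/268 + 57/268 → 53/134
merge 17/67 + 47/134 → 81/134
merge 53/134 + 81/134 → 1
L = 9/134 + 45/268 + 17/67 + 47/134 + 53/134 + 81/134 + 1 = 761/268 ≈ 2.840 bits/symbol.

2.840 bits/symbol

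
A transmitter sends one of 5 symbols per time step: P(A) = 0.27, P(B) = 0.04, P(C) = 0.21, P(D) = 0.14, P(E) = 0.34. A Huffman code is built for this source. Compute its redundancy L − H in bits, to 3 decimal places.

0.085 bits

Entropy H = −Σ p log₂ p ≈ 2.0949 bits.
Huffman merges: 1/25+7/50→9/50; 9/50+21/100→39/100; 27/100+17/50→61/100; 39/100+61/100→1. L = 109/50 ≈ 2.1800.
L − H = 2.1800 − 2.0949 = 0.085 bits.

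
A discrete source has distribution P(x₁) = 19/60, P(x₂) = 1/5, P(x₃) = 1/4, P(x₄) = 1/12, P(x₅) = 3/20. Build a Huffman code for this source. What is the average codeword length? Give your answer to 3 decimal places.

Repeatedly combine the two least-probable nodes; the expected code length is the sum of the merged weights.
merge 1/12 + 3/20 → 7/30
merge 1/5 + 7/30 → 13/30
merge 1/4 + 19/60 → 17/30
merge 13/30 + 17/30 → 1
L = 7/30 + 13/30 + 17/30 + 1 = 67/30 ≈ 2.233 bits/symbol.

2.233 bits/symbol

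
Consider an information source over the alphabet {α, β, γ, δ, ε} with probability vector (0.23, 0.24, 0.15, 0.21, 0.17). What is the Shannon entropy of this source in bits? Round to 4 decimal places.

H = −Σ pᵢ log₂ pᵢ.
−0.23·log₂(0.23) = 0.4877
−0.24·log₂(0.24) = 0.4941
−0.15·log₂(0.15) = 0.4105
−0.21·log₂(0.21) = 0.4728
−0.17·log₂(0.17) = 0.4346
Sum ≈ 2.2998 → 2.2998 bits.

2.2998 bits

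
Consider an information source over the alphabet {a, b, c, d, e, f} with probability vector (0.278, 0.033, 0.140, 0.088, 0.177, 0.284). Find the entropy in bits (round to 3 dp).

2.339 bits

H = −Σ pᵢ log₂ pᵢ.
−0.278·log₂(0.278) = 0.5134
−0.033·log₂(0.033) = 0.1624
−0.140·log₂(0.140) = 0.3971
−0.088·log₂(0.088) = 0.3086
−0.177·log₂(0.177) = 0.4422
−0.284·log₂(0.284) = 0.5158
Sum ≈ 2.3394 → 2.339 bits.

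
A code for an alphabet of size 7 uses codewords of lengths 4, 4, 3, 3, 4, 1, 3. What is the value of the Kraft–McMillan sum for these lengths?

With common denominator 2^4 = 16: Σ 2^(−ℓᵢ) = 1/16 + 1/16 + 2/16 + 2/16 + 1/16 + 8/16 + 2/16 = 17/16 = 1.0625.

1.0625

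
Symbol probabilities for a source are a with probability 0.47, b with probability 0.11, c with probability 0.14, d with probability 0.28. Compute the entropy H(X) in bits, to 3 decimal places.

1.774 bits

H = −Σ pᵢ log₂ pᵢ.
−0.47·log₂(0.47) = 0.5120
−0.11·log₂(0.11) = 0.3503
−0.14·log₂(0.14) = 0.3971
−0.28·log₂(0.28) = 0.5142
Sum ≈ 1.7736 → 1.774 bits.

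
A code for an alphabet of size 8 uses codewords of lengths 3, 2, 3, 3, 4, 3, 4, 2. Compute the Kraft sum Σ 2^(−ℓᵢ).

1.125

With common denominator 2^4 = 16: Σ 2^(−ℓᵢ) = 2/16 + 4/16 + 2/16 + 2/16 + 1/16 + 2/16 + 1/16 + 4/16 = 18/16 = 1.125.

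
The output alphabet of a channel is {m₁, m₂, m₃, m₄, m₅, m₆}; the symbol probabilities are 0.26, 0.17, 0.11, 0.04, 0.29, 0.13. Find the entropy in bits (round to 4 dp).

2.3765 bits

H = −Σ pᵢ log₂ pᵢ.
−0.26·log₂(0.26) = 0.5053
−0.17·log₂(0.17) = 0.4346
−0.11·log₂(0.11) = 0.3503
−0.04·log₂(0.04) = 0.1858
−0.29·log₂(0.29) = 0.5179
−0.13·log₂(0.13) = 0.3826
Sum ≈ 2.3765 → 2.3765 bits.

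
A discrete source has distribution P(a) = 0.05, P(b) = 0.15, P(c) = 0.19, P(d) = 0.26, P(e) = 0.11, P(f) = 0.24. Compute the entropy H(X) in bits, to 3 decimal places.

H = −Σ pᵢ log₂ pᵢ.
−0.05·log₂(0.05) = 0.2161
−0.15·log₂(0.15) = 0.4105
−0.19·log₂(0.19) = 0.4552
−0.26·log₂(0.26) = 0.5053
−0.11·log₂(0.11) = 0.3503
−0.24·log₂(0.24) = 0.4941
Sum ≈ 2.4316 → 2.432 bits.

2.432 bits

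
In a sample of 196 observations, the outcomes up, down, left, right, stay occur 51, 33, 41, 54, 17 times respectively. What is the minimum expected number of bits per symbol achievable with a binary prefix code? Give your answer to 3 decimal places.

Probabilities are the counts divided by 196.
Repeatedly combine the two least-probable nodes; the expected code length is the sum of the merged weights.
merge 17/196 + 33/196 → 25/98
merge 41/196 + 25/98 → 13/28
merge 51/196 + 27/98 → 15/28
merge 13/28 + 15/28 → 1
L = 25/98 + 13/28 + 15/28 + 1 = 221/98 ≈ 2.255 bits/symbol.

2.255 bits/symbol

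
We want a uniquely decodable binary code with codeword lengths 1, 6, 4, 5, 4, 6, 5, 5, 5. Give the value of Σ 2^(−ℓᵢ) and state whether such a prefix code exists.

With common denominator 2^6 = 64: Σ 2^(−ℓᵢ) = 32/64 + 1/64 + 4/64 + 2/64 + 4/64 + 1/64 + 2/64 + 2/64 + 2/64 = 50/64 = 0.78125.
Kraft's inequality requires Σ ≤ 1; here Σ = 0.78125 ≤ 1, so such a prefix code exists.

0.78125; yes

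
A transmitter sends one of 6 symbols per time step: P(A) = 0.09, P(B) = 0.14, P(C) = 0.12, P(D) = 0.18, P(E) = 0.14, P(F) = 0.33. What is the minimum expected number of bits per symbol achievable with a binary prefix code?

2.49 bits/symbol

Repeatedly combine the two least-probable nodes; the expected code length is the sum of the merged weights.
merge 9/100 + 3/25 → 21/100
merge 7/50 + 7/50 → 7/25
merge 9/50 + 21/100 → 39/100
merge 7/25 + 33/100 → 61/100
merge 39/100 + 61/100 → 1
L = 21/100 + 7/25 + 39/100 + 61/100 + 1 = 249/100 = 2.49 bits/symbol.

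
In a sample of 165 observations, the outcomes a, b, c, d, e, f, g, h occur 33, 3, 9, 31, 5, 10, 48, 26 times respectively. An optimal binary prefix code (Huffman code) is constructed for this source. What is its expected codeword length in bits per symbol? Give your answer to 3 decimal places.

2.636 bits/symbol

Probabilities are the counts divided by 165.
Repeatedly combine the two least-probable nodes; the expected code length is the sum of the merged weights.
merge 1/55 + 1/33 → 8/165
merge 8/165 + 3/55 → 17/165
merge 2/33 + 17/165 → 9/55
merge 26/165 + 9/55 → 53/165
merge 31/165 + 1/5 → 64/165
merge 16/55 + 53/165 → 101/165
merge 64/165 + 101/165 → 1
L = 8/165 + 17/165 + 9/55 + 53/165 + 64/165 + 101/165 + 1 = 29/11 ≈ 2.636 bits/symbol.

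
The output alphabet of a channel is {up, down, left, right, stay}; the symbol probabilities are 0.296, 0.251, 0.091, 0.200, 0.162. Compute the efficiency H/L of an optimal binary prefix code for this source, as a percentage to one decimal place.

Entropy H = −Σ p log₂ p ≈ 2.2249 bits.
Huffman merges: 91/1000+81/500→253/1000; 1/5+251/1000→451/1000; 253/1000+37/125→549/1000; 451/1000+549/1000→1. L = 2253/1000 ≈ 2.2530.
Efficiency = H/L = 2.2249/2.2530 = 98.8%.

98.8%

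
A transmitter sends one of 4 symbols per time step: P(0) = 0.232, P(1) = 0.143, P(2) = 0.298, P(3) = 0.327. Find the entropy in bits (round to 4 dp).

H = −Σ pᵢ log₂ pᵢ.
−0.232·log₂(0.232) = 0.4890
−0.143·log₂(0.143) = 0.4012
−0.298·log₂(0.298) = 0.5205
−0.327·log₂(0.327) = 0.5273
Sum ≈ 1.9381 → 1.9381 bits.

1.9381 bits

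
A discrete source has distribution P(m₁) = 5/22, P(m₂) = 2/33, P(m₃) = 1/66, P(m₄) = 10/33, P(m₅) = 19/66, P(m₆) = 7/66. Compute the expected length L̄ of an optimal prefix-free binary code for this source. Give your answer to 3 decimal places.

Repeatedly combine the two least-probable nodes; the expected code length is the sum of the merged weights.
merge 1/66 + 2/33 → 5/66
merge 5/66 + 7/66 → 2/11
merge 2/11 + 5/22 → 9/22
merge 19/66 + 10/33 → 13/22
merge 9/22 + 13/22 → 1
L = 5/66 + 2/11 + 9/22 + 13/22 + 1 = 149/66 ≈ 2.258 bits/symbol.

2.258 bits/symbol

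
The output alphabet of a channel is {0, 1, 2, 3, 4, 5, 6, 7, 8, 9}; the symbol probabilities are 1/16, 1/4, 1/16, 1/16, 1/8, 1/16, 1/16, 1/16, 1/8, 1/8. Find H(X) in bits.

Each probability is a power of 1/2, so log₂(1/p) is an integer.
H = Σ p·log₂(1/p) = 1/16·4 + 1/4·2 + 1/16·4 + 1/16·4 + 1/8·3 + 1/16·4 + 1/16·4 + 1/16·4 + 1/8·3 + 1/8·3 = 3.125 bits.

3.125 bits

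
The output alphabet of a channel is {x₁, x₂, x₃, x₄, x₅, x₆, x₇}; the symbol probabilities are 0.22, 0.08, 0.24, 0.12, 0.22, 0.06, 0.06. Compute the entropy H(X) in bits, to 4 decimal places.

H = −Σ pᵢ log₂ pᵢ.
−0.22·log₂(0.22) = 0.4806
−0.08·log₂(0.08) = 0.2915
−0.24·log₂(0.24) = 0.4941
−0.12·log₂(0.12) = 0.3671
−0.22·log₂(0.22) = 0.4806
−0.06·log₂(0.06) = 0.2435
−0.06·log₂(0.06) = 0.2435
Sum ≈ 2.6009 → 2.6009 bits.

2.6009 bits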